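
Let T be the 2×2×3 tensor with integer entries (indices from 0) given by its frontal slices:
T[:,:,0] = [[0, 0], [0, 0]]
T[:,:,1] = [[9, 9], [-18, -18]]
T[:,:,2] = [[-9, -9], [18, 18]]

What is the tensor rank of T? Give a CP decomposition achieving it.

rank(T) = 1

Lower bound: T ≠ 0 (e.g. T[0,0,1] = 9), so rank(T) ≥ 1.
Upper bound: the mode-1 fibre T[:,0,1] = [9, -18] gives a = [1, -2] (primitive direction); the mode-2 fibre T[0,:,1] = [9, 9] gives b = [1, 1]; then c[k] = T[0,0,k] / (a[0]·b[0]) = [0, 9, -9] / 1 = [0, 9, -9].
Expanding [1, -2] ⊗ [1, 1] ⊗ [0, 9, -9] reproduces all 12 entries of T, so T = [1, -2] ⊗ [1, 1] ⊗ [0, 9, -9] and rank(T) ≤ 1.
These bounds meet, so rank(T) = 1.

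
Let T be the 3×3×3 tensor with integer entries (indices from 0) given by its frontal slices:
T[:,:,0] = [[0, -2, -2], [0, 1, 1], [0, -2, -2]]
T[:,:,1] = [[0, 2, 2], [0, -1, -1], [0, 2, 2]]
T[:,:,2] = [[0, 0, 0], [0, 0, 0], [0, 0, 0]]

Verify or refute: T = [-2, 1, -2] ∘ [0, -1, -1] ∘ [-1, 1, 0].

Reconstruct entrywise from the claimed factors. For example, T[0,0,1] = 0 and Σₗ aₗ[0]bₗ[0]cₗ[1] = (-2)·(0)·(1) = 0; checking all 27 entries, every one matches. The claim holds.

Yes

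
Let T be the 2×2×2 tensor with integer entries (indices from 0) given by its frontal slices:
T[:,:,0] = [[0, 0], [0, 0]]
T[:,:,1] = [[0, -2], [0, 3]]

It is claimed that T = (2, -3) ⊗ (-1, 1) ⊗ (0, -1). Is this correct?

Reconstruct entry (0,0,1) from the claimed factors: Σₗ aₗ[0]bₗ[0]cₗ[1] = (2)·(-1)·(-1) = 2, but T[0,0,1] = 0. The claim is false.

No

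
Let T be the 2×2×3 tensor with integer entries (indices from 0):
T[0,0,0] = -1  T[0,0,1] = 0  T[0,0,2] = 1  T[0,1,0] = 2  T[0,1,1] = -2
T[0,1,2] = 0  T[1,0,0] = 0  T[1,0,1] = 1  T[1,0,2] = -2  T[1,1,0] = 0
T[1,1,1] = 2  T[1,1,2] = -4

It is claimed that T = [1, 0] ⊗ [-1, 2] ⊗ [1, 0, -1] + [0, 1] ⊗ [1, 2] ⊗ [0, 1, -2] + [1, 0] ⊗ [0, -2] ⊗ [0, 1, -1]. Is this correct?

Yes

Reconstruct entrywise from the claimed factors. For example, T[0,1,0] = 2 and Σₗ aₗ[0]bₗ[1]cₗ[0] = (1)·(2)·(1) + (0)·(2)·(0) + (1)·(-2)·(0) = 2; checking all 12 entries, every one matches. The claim holds.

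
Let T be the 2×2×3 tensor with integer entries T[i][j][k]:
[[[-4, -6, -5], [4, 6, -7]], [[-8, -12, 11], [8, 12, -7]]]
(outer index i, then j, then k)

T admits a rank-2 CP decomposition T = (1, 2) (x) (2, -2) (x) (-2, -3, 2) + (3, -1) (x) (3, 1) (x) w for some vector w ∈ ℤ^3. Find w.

Subtract the known terms from T to get the rank-1 residual R = (3, -1) (x) (3, 1) (x) w, so R[i,j,k] = a[i]·b[j]·w[k]. Pick indices with nonzero a[0]·b[0] = (3)·(3) = 9. Only the fibre through (0,0,·) is needed: R[0,0,:] = T[0,0,:] − Σₗ aₗ[0]bₗ[0]cₗ = [-4, -6, -5] − (1)·(2)·(-2, -3, 2) = [0, 0, -9]. Then w[k] = R[0,0,k] / 9 for each k, giving w = [0, 0, -9] / 9 = (0, 0, -1).

w = (0, 0, -1)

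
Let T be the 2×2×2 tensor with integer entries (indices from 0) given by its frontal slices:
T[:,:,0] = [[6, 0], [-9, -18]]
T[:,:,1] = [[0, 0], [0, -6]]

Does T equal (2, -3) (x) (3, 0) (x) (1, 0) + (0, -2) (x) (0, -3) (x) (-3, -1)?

Yes

Reconstruct entrywise from the claimed factors. For example, T[0,0,0] = 6 and Σₗ aₗ[0]bₗ[0]cₗ[0] = (2)·(3)·(1) + (0)·(0)·(-3) = 6; checking all 8 entries, every one matches. The claim holds.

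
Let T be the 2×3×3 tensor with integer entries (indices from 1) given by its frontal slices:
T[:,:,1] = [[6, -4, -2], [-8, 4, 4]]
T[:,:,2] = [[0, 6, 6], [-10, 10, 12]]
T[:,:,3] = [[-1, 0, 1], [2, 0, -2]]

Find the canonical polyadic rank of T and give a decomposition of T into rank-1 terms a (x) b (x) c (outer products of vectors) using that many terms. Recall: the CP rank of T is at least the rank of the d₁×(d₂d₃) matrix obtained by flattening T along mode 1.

Lower bound: the mode-3 unfolding of T (rows indexed by k, columns by (i,j) = (1,1), (1,2), (1,3), (2,1), (2,2), (2,3)) is [[6, -4, -2, -8, 4, 4], [0, 6, 6, -10, 10, 12], [-1, 0, 1, 2, 0, -2]].
There the 3×3 minor on rows k ∈ {1, 2, 3}, columns (i,j) ∈ {(1,1), (1,2), (1,3)} is det [[6, -4, -2], [0, 6, 6], [-1, 0, 1]] = 48 ≠ 0, so this unfolding has rank ≥ 3; CP rank is at least every unfolding rank, so rank(T) ≥ 3. (Unfolding ranks only ever bound the CP rank from below — rank(T) can be strictly larger than all of them — so the matching upper bound has to come from an explicit 3-term decomposition.)
Upper bound: T is a sum of 3 rank-1 terms, T = [1, -2] (x) [1, 0, -1] (x) [2, 2, -1] + [1, -1] (x) [1, -1, 0] (x) [4, 2, 0] + [1, 1] (x) [1, -2, -2] (x) [0, -4, 0] (written with every a and b primitive with positive leading entry and the scale carried by c; CP decompositions are not unique, and this one is verified by expanding entrywise), so rank(T) ≤ 3.
These bounds meet, so rank(T) = 3.
Check entry T[2,3,3] = -2: (-2)·(-1)·(-1) + (-1)·(0)·(0) + (1)·(-2)·(0) = -2.

rank(T) = 3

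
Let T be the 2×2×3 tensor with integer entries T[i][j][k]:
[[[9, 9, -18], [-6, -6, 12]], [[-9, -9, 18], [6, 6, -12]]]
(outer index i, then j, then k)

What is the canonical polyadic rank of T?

1

Lower bound: T ≠ 0 (e.g. T[0,0,0] = 9), so rank(T) ≥ 1.
Upper bound: if T = a ⊗ b ⊗ c then every fibre of T is a multiple of the corresponding factor, so read the factors off the fibres through the nonzero entry T[0,0,0] = 9.
The mode-1 fibre T[:,0,0] = [9, -9] gives a = [1, -1] (primitive direction); the mode-2 fibre T[0,:,0] = [9, -6] gives b = [3, -2]; then c[k] = T[0,0,k] / (a[0]·b[0]) = [9, 9, -18] / 3 = [3, 3, -6].
Expanding [1, -1] ⊗ [3, -2] ⊗ [3, 3, -6] reproduces all 12 entries of T, so T = [1, -1] ⊗ [3, -2] ⊗ [3, 3, -6] and rank(T) ≤ 1.
These bounds meet, so rank(T) = 1.
Check entry T[0,1,1] = -6: (1)·(-2)·(3) = -6.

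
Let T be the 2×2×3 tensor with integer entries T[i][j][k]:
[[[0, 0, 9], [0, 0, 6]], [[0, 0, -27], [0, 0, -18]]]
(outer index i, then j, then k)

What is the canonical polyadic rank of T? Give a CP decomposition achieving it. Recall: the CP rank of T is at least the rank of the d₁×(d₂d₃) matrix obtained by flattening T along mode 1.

Lower bound: T ≠ 0 (e.g. T[0,0,2] = 9), so rank(T) ≥ 1.
Upper bound: if T = a (x) b (x) c then every fibre of T is a multiple of the corresponding factor, so read the factors off the fibres through the nonzero entry T[0,0,2] = 9.
The mode-1 fibre T[:,0,2] = [9, -27] gives a = (1, -3) (primitive direction); the mode-2 fibre T[0,:,2] = [9, 6] gives b = (3, 2); then c[k] = T[0,0,k] / (a[0]·b[0]) = [0, 0, 9] / 3 = (0, 0, 3).
Expanding (1, -3) (x) (3, 2) (x) (0, 0, 3) reproduces all 12 entries of T, so T = (1, -3) (x) (3, 2) (x) (0, 0, 3) and rank(T) ≤ 1.
These bounds meet, so rank(T) = 1.

rank(T) = 1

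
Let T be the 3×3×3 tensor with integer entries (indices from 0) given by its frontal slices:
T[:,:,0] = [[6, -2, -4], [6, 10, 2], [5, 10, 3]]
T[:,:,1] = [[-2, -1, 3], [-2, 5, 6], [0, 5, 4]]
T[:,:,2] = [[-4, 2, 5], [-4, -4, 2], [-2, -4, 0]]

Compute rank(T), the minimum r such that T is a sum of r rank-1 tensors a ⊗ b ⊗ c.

Lower bound: the mode-1 unfolding of T (rows indexed by i, columns by (j,k) = (0,0), (0,1), (0,2), (1,0), (1,1), (1,2), (2,0), (2,1), (2,2)) is [[6, -2, -4, -2, -1, 2, -4, 3, 5], [6, -2, -4, 10, 5, -4, 2, 6, 2], [5, 0, -2, 10, 5, -4, 3, 4, 0]].
There the 3×3 minor on rows i ∈ {0, 1, 2}, columns (j,k) ∈ {(0,0), (0,1), (1,0)} is det [[6, -2, -2], [6, -2, 10], [5, 0, 10]] = -120 ≠ 0, so this unfolding has rank ≥ 3; CP rank is at least every unfolding rank, so rank(T) ≥ 3. (This is only a lower bound: in general the CP rank may exceed every unfolding rank, so we still need to exhibit 3 rank-1 terms summing to T.)
Upper bound: T is a sum of 3 rank-1 terms, T = [1, -2, -2] ⊗ [0, 2, 1] ⊗ [-2, -1, 1] + [1, 1, 1] ⊗ [2, 1, 0] ⊗ [2, 1, 0] + [2, 2, 1] ⊗ [1, 0, -1] ⊗ [1, -2, -2] (one valid choice — decompositions are not unique — normalised so each a, b is primitive with positive first nonzero entry; check it by expanding all entries), so rank(T) ≤ 3.
These bounds meet, so rank(T) = 3.

3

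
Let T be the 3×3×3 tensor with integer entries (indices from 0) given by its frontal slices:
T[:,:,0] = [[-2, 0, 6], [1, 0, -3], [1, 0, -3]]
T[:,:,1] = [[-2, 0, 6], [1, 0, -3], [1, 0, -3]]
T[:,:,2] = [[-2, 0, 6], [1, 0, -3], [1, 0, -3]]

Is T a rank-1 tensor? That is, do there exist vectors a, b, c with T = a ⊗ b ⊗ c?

Yes

If T = a ⊗ b ⊗ c then every fibre of T is a multiple of the corresponding factor, so read the factors off the fibres through the nonzero entry T[0,0,0] = -2.
The mode-1 fibre T[:,0,0] = [-2, 1, 1] gives a = (2, -1, -1) (primitive direction); the mode-2 fibre T[0,:,0] = [-2, 0, 6] gives b = (1, 0, -3); then c[k] = T[0,0,k] / (a[0]·b[0]) = [-2, -2, -2] / 2 = (-1, -1, -1).
Expanding (2, -1, -1) ⊗ (1, 0, -3) ⊗ (-1, -1, -1) reproduces all 27 entries of T, so T = (2, -1, -1) ⊗ (1, 0, -3) ⊗ (-1, -1, -1) and rank(T) ≤ 1.
Equivalently every frontal slice T[:,:,k] is c[k] times the rank-1 matrix (2, -1, -1) ⊗ (1, 0, -3). So T has rank 1 (it is nonzero).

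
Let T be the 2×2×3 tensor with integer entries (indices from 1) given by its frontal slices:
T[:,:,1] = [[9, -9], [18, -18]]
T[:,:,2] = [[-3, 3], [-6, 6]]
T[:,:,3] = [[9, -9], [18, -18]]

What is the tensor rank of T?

1

Lower bound: T ≠ 0 (e.g. T[1,1,1] = 9), so rank(T) ≥ 1.
Upper bound: if T = a ⊗ b ⊗ c then every fibre of T is a multiple of the corresponding factor, so read the factors off the fibres through the nonzero entry T[1,1,1] = 9.
The mode-1 fibre T[:,1,1] = [9, 18] gives a = (1, 2) (primitive direction); the mode-2 fibre T[1,:,1] = [9, -9] gives b = (1, -1); then c[k] = T[1,1,k] / (a[1]·b[1]) = [9, -3, 9] / 1 = (9, -3, 9).
Expanding (1, 2) ⊗ (1, -1) ⊗ (9, -3, 9) reproduces all 12 entries of T, so T = (1, 2) ⊗ (1, -1) ⊗ (9, -3, 9) and rank(T) ≤ 1.
These bounds meet, so rank(T) = 1.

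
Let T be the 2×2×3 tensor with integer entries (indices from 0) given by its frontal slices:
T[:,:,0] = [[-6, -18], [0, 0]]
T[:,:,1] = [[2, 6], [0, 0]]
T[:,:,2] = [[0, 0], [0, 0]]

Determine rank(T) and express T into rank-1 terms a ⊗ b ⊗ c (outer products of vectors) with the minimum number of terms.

Lower bound: T ≠ 0 (e.g. T[0,0,0] = -6), so rank(T) ≥ 1.
Upper bound: if T = a ⊗ b ⊗ c then every fibre of T is a multiple of the corresponding factor, so read the factors off the fibres through the nonzero entry T[0,0,0] = -6.
The mode-1 fibre T[:,0,0] = [-6, 0] gives a = [1, 0] (primitive direction); the mode-2 fibre T[0,:,0] = [-6, -18] gives b = [1, 3]; then c[k] = T[0,0,k] / (a[0]·b[0]) = [-6, 2, 0] / 1 = [-6, 2, 0].
Expanding [1, 0] ⊗ [1, 3] ⊗ [-6, 2, 0] reproduces all 12 entries of T, so T = [1, 0] ⊗ [1, 3] ⊗ [-6, 2, 0] and rank(T) ≤ 1.
These bounds meet, so rank(T) = 1.

rank(T) = 1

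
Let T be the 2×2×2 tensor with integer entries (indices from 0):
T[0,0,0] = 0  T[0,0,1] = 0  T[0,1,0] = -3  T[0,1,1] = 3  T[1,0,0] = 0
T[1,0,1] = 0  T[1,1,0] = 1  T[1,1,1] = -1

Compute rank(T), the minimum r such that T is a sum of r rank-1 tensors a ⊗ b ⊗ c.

Lower bound: T ≠ 0 (e.g. T[0,1,0] = -3), so rank(T) ≥ 1.
Upper bound: if T = a ⊗ b ⊗ c then every fibre of T is a multiple of the corresponding factor, so read the factors off the fibres through the nonzero entry T[0,1,0] = -3.
The mode-1 fibre T[:,1,0] = [-3, 1] gives a = [3, -1] (primitive direction); the mode-2 fibre T[0,:,0] = [0, -3] gives b = [0, 1]; then c[k] = T[0,1,k] / (a[0]·b[1]) = [-3, 3] / 3 = [-1, 1].
Expanding [3, -1] ⊗ [0, 1] ⊗ [-1, 1] reproduces all 8 entries of T, so T = [3, -1] ⊗ [0, 1] ⊗ [-1, 1] and rank(T) ≤ 1.
These bounds meet, so rank(T) = 1.
Check entry T[1,1,0] = 1: (-1)·(1)·(-1) = 1.

1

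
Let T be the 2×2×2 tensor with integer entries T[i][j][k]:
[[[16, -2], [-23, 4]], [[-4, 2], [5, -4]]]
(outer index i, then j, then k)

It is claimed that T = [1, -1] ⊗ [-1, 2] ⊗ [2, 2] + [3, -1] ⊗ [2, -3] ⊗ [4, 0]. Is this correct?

Reconstruct entry (0,0,0) from the claimed factors: Σₗ aₗ[0]bₗ[0]cₗ[0] = (1)·(-1)·(2) + (3)·(2)·(4) = 22, but T[0,0,0] = 16. The claim is false.

No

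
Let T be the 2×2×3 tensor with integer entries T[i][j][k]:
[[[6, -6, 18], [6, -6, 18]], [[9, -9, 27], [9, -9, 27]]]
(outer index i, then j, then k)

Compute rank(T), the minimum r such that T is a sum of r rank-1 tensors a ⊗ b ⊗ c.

Lower bound: T ≠ 0 (e.g. T[0,0,0] = 6), so rank(T) ≥ 1.
Upper bound: if T = a ⊗ b ⊗ c then every fibre of T is a multiple of the corresponding factor, so read the factors off the fibres through the nonzero entry T[0,0,0] = 6.
The mode-1 fibre T[:,0,0] = [6, 9] gives a = (2, 3) (primitive direction); the mode-2 fibre T[0,:,0] = [6, 6] gives b = (1, 1); then c[k] = T[0,0,k] / (a[0]·b[0]) = [6, -6, 18] / 2 = (3, -3, 9).
Expanding (2, 3) ⊗ (1, 1) ⊗ (3, -3, 9) reproduces all 12 entries of T, so T = (2, 3) ⊗ (1, 1) ⊗ (3, -3, 9) and rank(T) ≤ 1.
These bounds meet, so rank(T) = 1.

1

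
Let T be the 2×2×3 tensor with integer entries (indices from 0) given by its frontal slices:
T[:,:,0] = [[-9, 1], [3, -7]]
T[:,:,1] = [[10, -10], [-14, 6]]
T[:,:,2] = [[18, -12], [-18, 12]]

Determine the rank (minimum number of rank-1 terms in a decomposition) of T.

Lower bound: the mode-2 unfolding of T (rows indexed by j, columns by (i,k) = (0,0), (0,1), (0,2), (1,0), (1,1), (1,2)) is [[-9, 10, 18, 3, -14, -18], [1, -10, -12, -7, 6, 12]].
There the 2×2 minor on rows j ∈ {0, 1}, columns (i,k) ∈ {(0,0), (0,1)} is det [[-9, 10], [1, -10]] = 80 ≠ 0, so this unfolding has rank ≥ 2; CP rank is at least every unfolding rank, so rank(T) ≥ 2. (Unfolding ranks only ever bound the CP rank from below — rank(T) can be strictly larger than all of them — so the matching upper bound has to come from an explicit 2-term decomposition.)
Upper bound — finding two terms. Write S_k = T[:,:,k] for the frontal slices: S₀ = [[-9, 1], [3, -7]], S₁ = [[10, -10], [-14, 6]], S₂ = [[18, -12], [-18, 12]].
If T = a₁ ⊗ b₁ ⊗ c₁ + a₂ ⊗ b₂ ⊗ c₂ then each S_k = c₁[k]·a₁b₁ᵀ + c₂[k]·a₂b₂ᵀ. S₀ and S₁ are linearly independent, so a₁b₁ᵀ and a₂b₂ᵀ must span the same plane of matrices: they are the rank-1 matrices of the form x·S₀ + y·S₁.
det(x·S₀ + y·S₁) is 60·x² − 80·xy − 80·y² = 20·(x − 2·y)(3·x + 2·y), vanishing at (x:y) = (2:1) and (2:-3).
M₁ = 2·S₀ + S₁ = [[-8, -8], [-8, -8]] = (-8)·(1, 1)(1, 1)ᵀ and M₂ = 2·S₀ − 3·S₁ = [[-48, 32], [48, -32]] = (-16)·(1, -1)(3, -2)ᵀ, so take a₁ = (1, 1), b₁ = (1, 1), a₂ = (1, -1), b₂ = (3, -2).
Each slice is an integer combination of E₁ = a₁b₁ᵀ and E₂ = a₂b₂ᵀ: S₀ = −3·E₁ − 2·E₂, S₁ = −2·E₁ + 4·E₂, S₂ = 6·E₂; reading off coefficients, c₁ = (-3, -2, 0) and c₂ = (-2, 4, 6).
Hence T = (1, 1) ⊗ (1, 1) ⊗ (-3, -2, 0) + (1, -1) ⊗ (3, -2) ⊗ (-2, 4, 6), so rank(T) ≤ 2.
These bounds meet, so rank(T) = 2.
Check entry T[0,0,1] = 10: (1)·(1)·(-2) + (1)·(3)·(4) = 10.

2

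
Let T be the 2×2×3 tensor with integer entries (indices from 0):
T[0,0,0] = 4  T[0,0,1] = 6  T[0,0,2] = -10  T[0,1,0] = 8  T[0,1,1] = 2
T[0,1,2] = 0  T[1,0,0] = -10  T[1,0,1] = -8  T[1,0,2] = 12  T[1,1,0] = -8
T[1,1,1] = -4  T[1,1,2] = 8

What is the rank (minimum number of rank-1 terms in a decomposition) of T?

Lower bound: the mode-3 unfolding of T (rows indexed by k, columns by (i,j) = (0,0), (0,1), (1,0), (1,1)) is [[4, 8, -10, -8], [6, 2, -8, -4], [-10, 0, 12, 8]].
There the 3×3 minor on rows k ∈ {0, 1, 2}, columns (i,j) ∈ {(0,0), (0,1), (1,0)} is det [[4, 8, -10], [6, 2, -8], [-10, 0, 12]] = -40 ≠ 0, so this unfolding has rank ≥ 3; CP rank is at least every unfolding rank, so rank(T) ≥ 3. (This is only a lower bound: in general the CP rank may exceed every unfolding rank, so we still need to exhibit 3 rank-1 terms summing to T.)
Upper bound: T is a sum of 3 rank-1 terms, T = [1, -2] ⊗ [1, 1] ⊗ [4, 2, -4] + [1, -1] ⊗ [1, 0] ⊗ [2, 4, -4] + [1, 0] ⊗ [1, -2] ⊗ [-2, 0, -2] (written with every a and b primitive with positive leading entry and the scale carried by c; CP decompositions are not unique, and this one is verified by expanding entrywise), so rank(T) ≤ 3.
These bounds meet, so rank(T) = 3.
Check entry T[1,0,2] = 12: (-2)·(1)·(-4) + (-1)·(1)·(-4) + (0)·(1)·(-2) = 12.

3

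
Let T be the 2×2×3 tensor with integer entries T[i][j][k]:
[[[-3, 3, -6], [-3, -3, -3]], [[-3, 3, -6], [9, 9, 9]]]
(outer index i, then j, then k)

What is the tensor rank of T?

2

Lower bound: the mode-2 unfolding of T (rows indexed by j, columns by (i,k) = (0,0), (0,1), (0,2), (1,0), (1,1), (1,2)) is [[-3, 3, -6, -3, 3, -6], [-3, -3, -3, 9, 9, 9]].
There the 2×2 minor on rows j ∈ {0, 1}, columns (i,k) ∈ {(0,0), (0,1)} is det [[-3, 3], [-3, -3]] = 18 ≠ 0, so this unfolding has rank ≥ 2; CP rank is at least every unfolding rank, so rank(T) ≥ 2. (This is only a lower bound: in general the CP rank may exceed every unfolding rank, so we still need to exhibit 2 rank-1 terms summing to T.)
Upper bound — finding two terms. Write S_k = T[:,:,k] for the frontal slices: S₀ = [[-3, -3], [-3, 9]], S₁ = [[3, -3], [3, 9]], S₂ = [[-6, -3], [-6, 9]].
If T = a₁ (x) b₁ (x) c₁ + a₂ (x) b₂ (x) c₂ then each S_k = c₁[k]·a₁b₁ᵀ + c₂[k]·a₂b₂ᵀ. S₀ and S₁ are linearly independent, so a₁b₁ᵀ and a₂b₂ᵀ must span the same plane of matrices: they are the rank-1 matrices of the form x·S₀ + y·S₁.
det(x·S₀ + y·S₁) is −36·x² + 36·y² = (-36)·(x − y)(x + y), vanishing at (x:y) = (1:1) and (1:-1).
M₁ = S₀ + S₁ = [[0, -6], [0, 18]] = (-6)·[1, -3][0, 1]ᵀ and M₂ = S₀ − S₁ = [[-6, 0], [-6, 0]] = (-6)·[1, 1][1, 0]ᵀ, so take a₁ = [1, -3], b₁ = [0, 1], a₂ = [1, 1], b₂ = [1, 0].
Each slice is an integer combination of E₁ = a₁b₁ᵀ and E₂ = a₂b₂ᵀ: S₀ = −3·E₁ − 3·E₂, S₁ = −3·E₁ + 3·E₂, S₂ = −3·E₁ − 6·E₂; reading off coefficients, c₁ = [-3, -3, -3] and c₂ = [-3, 3, -6].
Hence T = [1, -3] (x) [0, 1] (x) [-3, -3, -3] + [1, 1] (x) [1, 0] (x) [-3, 3, -6], so rank(T) ≤ 2.
These bounds meet, so rank(T) = 2.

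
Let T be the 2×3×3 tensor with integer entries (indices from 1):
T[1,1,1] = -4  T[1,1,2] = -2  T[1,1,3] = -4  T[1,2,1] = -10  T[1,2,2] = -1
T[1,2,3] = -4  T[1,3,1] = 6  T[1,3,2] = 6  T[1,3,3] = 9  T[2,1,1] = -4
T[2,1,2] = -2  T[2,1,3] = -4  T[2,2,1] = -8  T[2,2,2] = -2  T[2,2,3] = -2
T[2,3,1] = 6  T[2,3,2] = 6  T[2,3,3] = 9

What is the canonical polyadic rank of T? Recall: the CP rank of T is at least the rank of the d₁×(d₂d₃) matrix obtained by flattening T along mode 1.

3

Lower bound: the mode-2 unfolding of T (rows indexed by j, columns by (i,k) = (1,1), (1,2), (1,3), (2,1), (2,2), (2,3)) is [[-4, -2, -4, -4, -2, -4], [-10, -1, -4, -8, -2, -2], [6, 6, 9, 6, 6, 9]].
There the 3×3 minor on rows j ∈ {1, 2, 3}, columns (i,k) ∈ {(1,1), (1,2), (1,3)} is det [[-4, -2, -4], [-10, -1, -4], [6, 6, 9]] = 24 ≠ 0, so this unfolding has rank ≥ 3; CP rank is at least every unfolding rank, so rank(T) ≥ 3. (Flattening ranks never certify an upper bound on CP rank; for that we must actually write T with 3 rank-1 terms.)
Upper bound: T is a sum of 3 rank-1 terms, T = [1, 1] ⊗ [0, 2, 1] ⊗ [-2, 2, 1] + [1, 1] ⊗ [1, 2, -2] ⊗ [-4, -2, -4] + [1, 2] ⊗ [0, 1, 0] ⊗ [2, -1, 2] (one valid choice — decompositions are not unique — normalised so each a, b is primitive with positive first nonzero entry; check it by expanding all entries), so rank(T) ≤ 3.
These bounds meet, so rank(T) = 3.
Check entry T[2,2,3] = -2: (1)·(2)·(1) + (1)·(2)·(-4) + (2)·(1)·(2) = -2.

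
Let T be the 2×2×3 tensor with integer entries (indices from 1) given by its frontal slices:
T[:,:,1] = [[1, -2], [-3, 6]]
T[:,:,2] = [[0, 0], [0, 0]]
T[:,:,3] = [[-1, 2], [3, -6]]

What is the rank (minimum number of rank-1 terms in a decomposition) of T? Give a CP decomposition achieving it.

Lower bound: T ≠ 0 (e.g. T[1,1,1] = 1), so rank(T) ≥ 1.
Upper bound: the mode-1 fibre T[:,1,1] = [1, -3] gives a = (1, -3) (primitive direction); the mode-2 fibre T[1,:,1] = [1, -2] gives b = (1, -2); then c[k] = T[1,1,k] / (a[1]·b[1]) = [1, 0, -1] / 1 = (1, 0, -1).
Expanding (1, -3) ⊗ (1, -2) ⊗ (1, 0, -1) reproduces all 12 entries of T, so T = (1, -3) ⊗ (1, -2) ⊗ (1, 0, -1) and rank(T) ≤ 1.
These bounds meet, so rank(T) = 1.

rank(T) = 1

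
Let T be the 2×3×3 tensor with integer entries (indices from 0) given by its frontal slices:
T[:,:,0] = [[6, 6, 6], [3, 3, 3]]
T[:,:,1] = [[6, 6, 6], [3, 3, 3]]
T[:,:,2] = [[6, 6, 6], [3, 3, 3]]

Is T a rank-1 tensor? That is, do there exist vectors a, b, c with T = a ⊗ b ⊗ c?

Yes

The mode-1 fibre T[:,0,0] = [6, 3] gives a = [2, 1] (primitive direction); the mode-2 fibre T[0,:,0] = [6, 6, 6] gives b = [1, 1, 1]; then c[k] = T[0,0,k] / (a[0]·b[0]) = [6, 6, 6] / 2 = [3, 3, 3].
Expanding [2, 1] ⊗ [1, 1, 1] ⊗ [3, 3, 3] reproduces all 18 entries of T, so T = [2, 1] ⊗ [1, 1, 1] ⊗ [3, 3, 3] and rank(T) ≤ 1.
Equivalently every frontal slice T[:,:,k] is c[k] times the rank-1 matrix [2, 1] ⊗ [1, 1, 1]. So T has rank 1 (it is nonzero).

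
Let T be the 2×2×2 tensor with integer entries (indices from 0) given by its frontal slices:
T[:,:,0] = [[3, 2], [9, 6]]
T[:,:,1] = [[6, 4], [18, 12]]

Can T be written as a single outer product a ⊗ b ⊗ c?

Yes

If T = a ⊗ b ⊗ c then every fibre of T is a multiple of the corresponding factor, so read the factors off the fibres through the nonzero entry T[0,0,0] = 3.
The mode-1 fibre T[:,0,0] = [3, 9] gives a = [1, 3] (primitive direction); the mode-2 fibre T[0,:,0] = [3, 2] gives b = [3, 2]; then c[k] = T[0,0,k] / (a[0]·b[0]) = [3, 6] / 3 = [1, 2].
Expanding [1, 3] ⊗ [3, 2] ⊗ [1, 2] reproduces all 8 entries of T, so T = [1, 3] ⊗ [3, 2] ⊗ [1, 2] and rank(T) ≤ 1.
Equivalently every frontal slice T[:,:,k] is c[k] times the rank-1 matrix [1, 3] ⊗ [3, 2]. So T has rank 1 (it is nonzero).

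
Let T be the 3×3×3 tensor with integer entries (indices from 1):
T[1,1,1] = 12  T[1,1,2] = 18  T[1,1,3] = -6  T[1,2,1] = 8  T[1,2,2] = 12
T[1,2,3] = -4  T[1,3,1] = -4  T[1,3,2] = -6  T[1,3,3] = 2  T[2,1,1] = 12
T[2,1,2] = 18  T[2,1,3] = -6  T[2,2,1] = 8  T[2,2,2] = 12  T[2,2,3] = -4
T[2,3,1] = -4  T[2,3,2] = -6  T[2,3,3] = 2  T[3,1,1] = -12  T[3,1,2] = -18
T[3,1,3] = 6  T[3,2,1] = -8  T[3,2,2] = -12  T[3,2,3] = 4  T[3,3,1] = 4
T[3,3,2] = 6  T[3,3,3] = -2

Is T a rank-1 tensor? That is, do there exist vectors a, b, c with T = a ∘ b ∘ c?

If T = a ∘ b ∘ c then every fibre of T is a multiple of the corresponding factor, so read the factors off the fibres through the nonzero entry T[1,1,1] = 12.
The mode-1 fibre T[:,1,1] = [12, 12, -12] gives a = [1, 1, -1] (primitive direction); the mode-2 fibre T[1,:,1] = [12, 8, -4] gives b = [3, 2, -1]; then c[k] = T[1,1,k] / (a[1]·b[1]) = [12, 18, -6] / 3 = [4, 6, -2].
Expanding [1, 1, -1] ∘ [3, 2, -1] ∘ [4, 6, -2] reproduces all 27 entries of T, so T = [1, 1, -1] ∘ [3, 2, -1] ∘ [4, 6, -2] and rank(T) ≤ 1.
Equivalently every frontal slice T[:,:,k] is c[k] times the rank-1 matrix [1, 1, -1] ∘ [3, 2, -1]. So T has rank 1 (it is nonzero).

Yes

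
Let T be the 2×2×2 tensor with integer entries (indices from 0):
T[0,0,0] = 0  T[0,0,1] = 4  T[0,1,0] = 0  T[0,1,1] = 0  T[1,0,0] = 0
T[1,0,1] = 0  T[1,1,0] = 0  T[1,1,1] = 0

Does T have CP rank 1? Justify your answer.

If T = a ⊗ b ⊗ c then every fibre of T is a multiple of the corresponding factor, so read the factors off the fibres through the nonzero entry T[0,0,1] = 4.
The mode-1 fibre T[:,0,1] = [4, 0] gives a = [1, 0] (primitive direction); the mode-2 fibre T[0,:,1] = [4, 0] gives b = [1, 0]; then c[k] = T[0,0,k] / (a[0]·b[0]) = [0, 4] / 1 = [0, 4].
Expanding [1, 0] ⊗ [1, 0] ⊗ [0, 4] reproduces all 8 entries of T, so T = [1, 0] ⊗ [1, 0] ⊗ [0, 4] and rank(T) ≤ 1.
Equivalently every frontal slice T[:,:,k] is c[k] times the rank-1 matrix [1, 0] ⊗ [1, 0]. So T has rank 1 (it is nonzero).

Yes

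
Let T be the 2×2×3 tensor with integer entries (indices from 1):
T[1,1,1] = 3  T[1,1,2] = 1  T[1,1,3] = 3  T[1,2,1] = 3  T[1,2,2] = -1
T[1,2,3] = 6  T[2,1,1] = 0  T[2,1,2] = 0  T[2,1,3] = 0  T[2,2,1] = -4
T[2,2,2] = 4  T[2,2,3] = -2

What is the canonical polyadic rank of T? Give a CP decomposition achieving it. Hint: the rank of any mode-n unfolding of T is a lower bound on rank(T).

rank(T) = 3

Lower bound: in the mode-3 unfolding of T (rows indexed by k, columns by (i,j)) the 3×3 minor on rows k ∈ {1, 2, 3}, columns (i,j) ∈ {(1,1), (1,2), (2,2)} is det [[3, 3, -4], [1, -1, 4], [3, 6, -2]] = -60 ≠ 0, so that unfolding has rank ≥ 3 and hence rank(T) ≥ 3 (CP rank is at least every unfolding rank, though it can be larger).
Upper bound: T is a sum of 3 rank-1 terms, T = [1, -1] ⊗ [0, 1] ⊗ [4, -4, 2] + [1, 0] ⊗ [1, -2] ⊗ [1, -1, -1] + [1, 0] ⊗ [2, 1] ⊗ [1, 1, 2] (written with every a and b primitive with positive leading entry and the scale carried by c; CP decompositions are not unique, and this one is verified by expanding entrywise), so rank(T) ≤ 3.
These bounds meet, so rank(T) = 3.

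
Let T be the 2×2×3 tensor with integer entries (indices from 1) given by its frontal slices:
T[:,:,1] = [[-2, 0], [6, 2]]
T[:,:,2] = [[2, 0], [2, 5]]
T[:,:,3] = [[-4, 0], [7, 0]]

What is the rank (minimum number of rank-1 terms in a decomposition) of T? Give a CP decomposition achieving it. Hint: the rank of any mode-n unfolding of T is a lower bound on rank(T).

rank(T) = 3

Lower bound: the mode-3 unfolding of T (rows indexed by k, columns by (i,j) = (1,1), (1,2), (2,1), (2,2)) is [[-2, 0, 6, 2], [2, 0, 2, 5], [-4, 0, 7, 0]].
There the 3×3 minor on rows k ∈ {1, 2, 3}, columns (i,j) ∈ {(1,1), (2,1), (2,2)} is det [[-2, 6, 2], [2, 2, 5], [-4, 7, 0]] = -6 ≠ 0, so this unfolding has rank ≥ 3; CP rank is at least every unfolding rank, so rank(T) ≥ 3. (Flattening ranks never certify an upper bound on CP rank; for that we must actually write T with 3 rank-1 terms.)
Upper bound: T is a sum of 3 rank-1 terms, T = [0, 1] ⊗ [1, 2] ⊗ [0, 2, -1] + [0, 1] ⊗ [2, 1] ⊗ [2, 1, 2] + [1, -1] ⊗ [1, 0] ⊗ [-2, 2, -4] (written with every a and b primitive with positive leading entry and the scale carried by c; CP decompositions are not unique, and this one is verified by expanding entrywise), so rank(T) ≤ 3.
These bounds meet, so rank(T) = 3.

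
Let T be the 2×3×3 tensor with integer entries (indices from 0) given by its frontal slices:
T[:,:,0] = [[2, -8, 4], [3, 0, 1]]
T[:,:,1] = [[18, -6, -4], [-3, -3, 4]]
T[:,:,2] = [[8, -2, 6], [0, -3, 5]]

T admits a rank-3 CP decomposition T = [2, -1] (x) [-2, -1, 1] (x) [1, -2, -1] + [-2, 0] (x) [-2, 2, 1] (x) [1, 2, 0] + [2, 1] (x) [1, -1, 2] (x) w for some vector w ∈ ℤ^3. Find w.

w = [1, 1, 2]

Subtract the known terms from T to get the rank-1 residual R = [2, 1] (x) [1, -1, 2] (x) w, so R[i,j,k] = a[i]·b[j]·w[k]. Pick indices with nonzero a[0]·b[0] = (2)·(1) = 2. Only the fibre through (0,0,·) is needed: R[0,0,:] = T[0,0,:] − Σₗ aₗ[0]bₗ[0]cₗ = [2, 18, 8] − (2)·(-2)·[1, -2, -1] − (-2)·(-2)·[1, 2, 0] = [2, 2, 4]. Then w[k] = R[0,0,k] / 2 for each k, giving w = [2, 2, 4] / 2 = [1, 1, 2].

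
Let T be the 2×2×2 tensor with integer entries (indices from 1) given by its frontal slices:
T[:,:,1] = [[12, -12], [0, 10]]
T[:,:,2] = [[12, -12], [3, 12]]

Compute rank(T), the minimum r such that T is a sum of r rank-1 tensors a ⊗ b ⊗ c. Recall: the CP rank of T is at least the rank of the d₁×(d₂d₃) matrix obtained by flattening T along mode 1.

Lower bound: the mode-2 unfolding of T (rows indexed by j, columns by (i,k) = (1,1), (1,2), (2,1), (2,2)) is [[12, 12, 0, 3], [-12, -12, 10, 12]].
There the 2×2 minor on rows j ∈ {1, 2}, columns (i,k) ∈ {(1,1), (2,1)} is det [[12, 0], [-12, 10]] = 120 ≠ 0, so this unfolding has rank ≥ 2; CP rank is at least every unfolding rank, so rank(T) ≥ 2. (This is only a lower bound: in general the CP rank may exceed every unfolding rank, so we still need to exhibit 2 rank-1 terms summing to T.)
Upper bound — finding two terms. Write S_k = T[:,:,k] for the frontal slices: S₁ = [[12, -12], [0, 10]], S₂ = [[12, -12], [3, 12]].
If T = a₁ ⊗ b₁ ⊗ c₁ + a₂ ⊗ b₂ ⊗ c₂ then each S_k = c₁[k]·a₁b₁ᵀ + c₂[k]·a₂b₂ᵀ. S₁ and S₂ are linearly independent, so a₁b₁ᵀ and a₂b₂ᵀ must span the same plane of matrices: they are the rank-1 matrices of the form x·S₁ + y·S₂.
det(x·S₁ + y·S₂) is 120·x² + 300·xy + 180·y² = 60·(2·x + 3·y)(x + y), vanishing at (x:y) = (3:-2) and (1:-1).
M₁ = 3·S₁ − 2·S₂ = [[12, -12], [-6, 6]] = 6·[2, -1][1, -1]ᵀ and M₂ = S₁ − S₂ = [[0, 0], [-3, -2]] = −[0, 1][3, 2]ᵀ, so take a₁ = [2, -1], b₁ = [1, -1], a₂ = [0, 1], b₂ = [3, 2].
Each slice is an integer combination of E₁ = a₁b₁ᵀ and E₂ = a₂b₂ᵀ: S₁ = 6·E₁ + 2·E₂, S₂ = 6·E₁ + 3·E₂; reading off coefficients, c₁ = [6, 6] and c₂ = [2, 3].
Hence T = [2, -1] ⊗ [1, -1] ⊗ [6, 6] + [0, 1] ⊗ [3, 2] ⊗ [2, 3], so rank(T) ≤ 2.
These bounds meet, so rank(T) = 2.
Check entry T[1,1,1] = 12: (2)·(1)·(6) + (0)·(3)·(2) = 12.

2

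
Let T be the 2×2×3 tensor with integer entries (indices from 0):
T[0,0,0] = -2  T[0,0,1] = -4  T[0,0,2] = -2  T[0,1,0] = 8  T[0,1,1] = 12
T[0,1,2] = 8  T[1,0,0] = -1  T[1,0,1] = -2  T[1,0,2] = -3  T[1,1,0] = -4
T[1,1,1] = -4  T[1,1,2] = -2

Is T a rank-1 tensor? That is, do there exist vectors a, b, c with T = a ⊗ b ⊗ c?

No

The mode-3 unfolding of T (rows indexed by k, columns by (i,j) = (0,0), (0,1), (1,0), (1,1)) is [[-2, 8, -1, -4], [-4, 12, -2, -4], [-2, 8, -3, -2]].
There the 3×3 minor on rows k ∈ {0, 1, 2}, columns (i,j) ∈ {(0,0), (0,1), (1,0)} is det [[-2, 8, -1], [-4, 12, -2], [-2, 8, -3]] = -16 ≠ 0, so this unfolding has rank ≥ 3; CP rank is at least every unfolding rank, so rank(T) ≥ 3.
In particular rank(T) ≥ 3 > 1, so T is not rank-1.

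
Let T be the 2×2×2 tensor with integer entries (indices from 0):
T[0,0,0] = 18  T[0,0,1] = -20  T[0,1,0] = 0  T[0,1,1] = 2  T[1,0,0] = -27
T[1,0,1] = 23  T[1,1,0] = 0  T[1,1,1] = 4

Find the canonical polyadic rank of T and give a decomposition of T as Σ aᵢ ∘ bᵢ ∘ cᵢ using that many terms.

rank(T) = 2

Lower bound: in the mode-2 unfolding of T (rows indexed by j, columns by (i,k)) the 2×2 minor on rows j ∈ {0, 1}, columns (i,k) ∈ {(0,0), (0,1)} is det [[18, -20], [0, 2]] = 36 ≠ 0, so that unfolding has rank ≥ 2 and hence rank(T) ≥ 2 (CP rank is at least every unfolding rank, though it can be larger).
Upper bound: with S_k = T[:,:,k], the two rank-1 terms a₁b₁ᵀ, a₂b₂ᵀ are the rank-1 members of the pencil x·S₀ + y·S₁.
det(x·S₀ + y·S₁) is 126·xy − 126·y² = 126·(x − y)(y), vanishing at (x:y) = (1:1) and (1:0).
M₁ = S₀ + S₁ = [[-2, 2], [-4, 4]] = (-2)·(1, 2)(1, -1)ᵀ and M₂ = S₀ = [[18, 0], [-27, 0]] = 9·(2, -3)(1, 0)ᵀ, so take a₁ = (1, 2), b₁ = (1, -1), a₂ = (2, -3), b₂ = (1, 0).
Each slice is an integer combination of E₁ = a₁b₁ᵀ and E₂ = a₂b₂ᵀ: S₀ = 9·E₂, S₁ = −2·E₁ − 9·E₂; reading off coefficients, c₁ = (0, -2) and c₂ = (9, -9).
Hence T = (1, 2) ∘ (1, -1) ∘ (0, -2) + (2, -3) ∘ (1, 0) ∘ (9, -9), so rank(T) ≤ 2.
These bounds meet, so rank(T) = 2.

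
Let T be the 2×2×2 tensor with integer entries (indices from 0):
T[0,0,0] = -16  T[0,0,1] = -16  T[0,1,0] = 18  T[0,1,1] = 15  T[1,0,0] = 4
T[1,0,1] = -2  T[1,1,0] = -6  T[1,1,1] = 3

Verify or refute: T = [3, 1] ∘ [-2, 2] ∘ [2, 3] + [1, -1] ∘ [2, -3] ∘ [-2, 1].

No

Reconstruct entry (1,0,0) from the claimed factors: Σₗ aₗ[1]bₗ[0]cₗ[0] = (1)·(-2)·(2) + (-1)·(2)·(-2) = 0, but T[1,0,0] = 4. The claim is false.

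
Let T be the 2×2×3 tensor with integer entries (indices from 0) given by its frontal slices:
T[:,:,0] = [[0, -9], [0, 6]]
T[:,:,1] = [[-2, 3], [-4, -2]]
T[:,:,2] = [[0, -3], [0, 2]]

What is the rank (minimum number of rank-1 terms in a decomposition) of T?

Lower bound: the mode-2 unfolding of T (rows indexed by j, columns by (i,k) = (0,0), (0,1), (0,2), (1,0), (1,1), (1,2)) is [[0, -2, 0, 0, -4, 0], [-9, 3, -3, 6, -2, 2]].
There the 2×2 minor on rows j ∈ {0, 1}, columns (i,k) ∈ {(0,0), (0,1)} is det [[0, -2], [-9, 3]] = -18 ≠ 0, so this unfolding has rank ≥ 2; CP rank is at least every unfolding rank, so rank(T) ≥ 2. (Flattening ranks never certify an upper bound on CP rank; for that we must actually write T with 2 rank-1 terms.)
Upper bound — finding two terms. Write S_k = T[:,:,k] for the frontal slices: S₀ = [[0, -9], [0, 6]], S₁ = [[-2, 3], [-4, -2]], S₂ = [[0, -3], [0, 2]].
If T = a₁ ⊗ b₁ ⊗ c₁ + a₂ ⊗ b₂ ⊗ c₂ then each S_k = c₁[k]·a₁b₁ᵀ + c₂[k]·a₂b₂ᵀ. S₀ and S₁ are linearly independent, so a₁b₁ᵀ and a₂b₂ᵀ must span the same plane of matrices: they are the rank-1 matrices of the form x·S₀ + y·S₁.
det(x·S₀ + y·S₁) is −48·xy + 16·y² = (-16)·(3·x − y)(y), vanishing at (x:y) = (1:3) and (1:0).
M₁ = S₀ + 3·S₁ = [[-6, 0], [-12, 0]] = (-6)·[1, 2][1, 0]ᵀ and M₂ = S₀ = [[0, -9], [0, 6]] = (-3)·[3, -2][0, 1]ᵀ, so take a₁ = [1, 2], b₁ = [1, 0], a₂ = [3, -2], b₂ = [0, 1].
Each slice is an integer combination of E₁ = a₁b₁ᵀ and E₂ = a₂b₂ᵀ: S₀ = −3·E₂, S₁ = −2·E₁ + E₂, S₂ = −E₂; reading off coefficients, c₁ = [0, -2, 0] and c₂ = [-3, 1, -1].
Hence T = [1, 2] ⊗ [1, 0] ⊗ [0, -2, 0] + [3, -2] ⊗ [0, 1] ⊗ [-3, 1, -1], so rank(T) ≤ 2.
These bounds meet, so rank(T) = 2.

2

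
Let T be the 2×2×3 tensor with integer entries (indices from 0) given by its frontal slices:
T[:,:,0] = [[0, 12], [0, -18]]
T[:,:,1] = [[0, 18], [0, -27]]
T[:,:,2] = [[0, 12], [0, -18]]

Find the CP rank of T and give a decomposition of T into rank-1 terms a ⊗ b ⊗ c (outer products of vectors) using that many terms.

rank(T) = 1

Lower bound: T ≠ 0 (e.g. T[0,1,0] = 12), so rank(T) ≥ 1.
Upper bound: the mode-1 fibre T[:,1,0] = [12, -18] gives a = [2, -3] (primitive direction); the mode-2 fibre T[0,:,0] = [0, 12] gives b = [0, 1]; then c[k] = T[0,1,k] / (a[0]·b[1]) = [12, 18, 12] / 2 = [6, 9, 6].
Expanding [2, -3] ⊗ [0, 1] ⊗ [6, 9, 6] reproduces all 12 entries of T, so T = [2, -3] ⊗ [0, 1] ⊗ [6, 9, 6] and rank(T) ≤ 1.
These bounds meet, so rank(T) = 1.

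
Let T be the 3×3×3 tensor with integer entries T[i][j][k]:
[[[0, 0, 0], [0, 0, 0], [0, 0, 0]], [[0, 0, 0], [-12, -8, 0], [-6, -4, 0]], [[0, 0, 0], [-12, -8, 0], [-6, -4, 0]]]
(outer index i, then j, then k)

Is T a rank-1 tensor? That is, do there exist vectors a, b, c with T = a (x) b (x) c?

Yes

If T = a (x) b (x) c then every fibre of T is a multiple of the corresponding factor, so read the factors off the fibres through the nonzero entry T[1,1,0] = -12.
The mode-1 fibre T[:,1,0] = [0, -12, -12] gives a = [0, 1, 1] (primitive direction); the mode-2 fibre T[1,:,0] = [0, -12, -6] gives b = [0, 2, 1]; then c[k] = T[1,1,k] / (a[1]·b[1]) = [-12, -8, 0] / 2 = [-6, -4, 0].
Expanding [0, 1, 1] (x) [0, 2, 1] (x) [-6, -4, 0] reproduces all 27 entries of T, so T = [0, 1, 1] (x) [0, 2, 1] (x) [-6, -4, 0] and rank(T) ≤ 1.
Equivalently every frontal slice T[:,:,k] is c[k] times the rank-1 matrix [0, 1, 1] (x) [0, 2, 1]. So T has rank 1 (it is nonzero).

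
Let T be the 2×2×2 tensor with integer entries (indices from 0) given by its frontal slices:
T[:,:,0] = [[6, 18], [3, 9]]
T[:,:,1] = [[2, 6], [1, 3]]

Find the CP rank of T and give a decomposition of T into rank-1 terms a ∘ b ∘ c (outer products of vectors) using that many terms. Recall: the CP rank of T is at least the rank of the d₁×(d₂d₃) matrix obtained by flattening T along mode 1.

rank(T) = 1

Lower bound: T ≠ 0 (e.g. T[0,0,0] = 6), so rank(T) ≥ 1.
Upper bound: if T = a ∘ b ∘ c then every fibre of T is a multiple of the corresponding factor, so read the factors off the fibres through the nonzero entry T[0,0,0] = 6.
The mode-1 fibre T[:,0,0] = [6, 3] gives a = (2, 1) (primitive direction); the mode-2 fibre T[0,:,0] = [6, 18] gives b = (1, 3); then c[k] = T[0,0,k] / (a[0]·b[0]) = [6, 2] / 2 = (3, 1).
Expanding (2, 1) ∘ (1, 3) ∘ (3, 1) reproduces all 8 entries of T, so T = (2, 1) ∘ (1, 3) ∘ (3, 1) and rank(T) ≤ 1.
These bounds meet, so rank(T) = 1.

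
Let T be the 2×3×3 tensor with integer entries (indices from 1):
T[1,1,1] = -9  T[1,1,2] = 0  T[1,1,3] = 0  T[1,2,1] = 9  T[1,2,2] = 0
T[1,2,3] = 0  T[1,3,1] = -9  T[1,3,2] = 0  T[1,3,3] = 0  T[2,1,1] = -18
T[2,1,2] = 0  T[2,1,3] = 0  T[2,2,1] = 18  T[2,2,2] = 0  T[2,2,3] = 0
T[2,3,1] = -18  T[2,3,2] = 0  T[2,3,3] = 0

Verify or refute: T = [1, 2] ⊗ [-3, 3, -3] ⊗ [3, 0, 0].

Reconstruct entrywise from the claimed factors. For example, T[2,2,3] = 0 and Σₗ aₗ[2]bₗ[2]cₗ[3] = (2)·(3)·(0) = 0; checking all 18 entries, every one matches. The claim holds.

Yes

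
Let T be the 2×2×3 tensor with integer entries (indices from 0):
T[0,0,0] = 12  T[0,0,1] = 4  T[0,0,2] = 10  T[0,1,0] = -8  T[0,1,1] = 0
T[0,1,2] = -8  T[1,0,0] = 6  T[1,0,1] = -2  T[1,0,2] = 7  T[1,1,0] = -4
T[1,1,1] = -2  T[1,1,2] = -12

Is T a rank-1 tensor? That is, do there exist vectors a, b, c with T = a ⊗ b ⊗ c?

The mode-3 unfolding of T (rows indexed by k, columns by (i,j) = (0,0), (0,1), (1,0), (1,1)) is [[12, -8, 6, -4], [4, 0, -2, -2], [10, -8, 7, -12]].
There the 3×3 minor on rows k ∈ {0, 1, 2}, columns (i,j) ∈ {(0,0), (0,1), (1,1)} is det [[12, -8, -4], [4, 0, -2], [10, -8, -12]] = -288 ≠ 0, so this unfolding has rank ≥ 3; CP rank is at least every unfolding rank, so rank(T) ≥ 3.
In particular rank(T) ≥ 3 > 1, so T is not rank-1.

No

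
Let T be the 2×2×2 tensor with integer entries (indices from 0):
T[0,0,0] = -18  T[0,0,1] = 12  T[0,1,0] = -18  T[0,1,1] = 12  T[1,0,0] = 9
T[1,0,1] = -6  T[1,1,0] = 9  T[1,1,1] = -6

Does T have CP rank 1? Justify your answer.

The mode-1 fibre T[:,0,0] = [-18, 9] gives a = [2, -1] (primitive direction); the mode-2 fibre T[0,:,0] = [-18, -18] gives b = [1, 1]; then c[k] = T[0,0,k] / (a[0]·b[0]) = [-18, 12] / 2 = [-9, 6].
Expanding [2, -1] ⊗ [1, 1] ⊗ [-9, 6] reproduces all 8 entries of T, so T = [2, -1] ⊗ [1, 1] ⊗ [-9, 6] and rank(T) ≤ 1.
Equivalently every frontal slice T[:,:,k] is c[k] times the rank-1 matrix [2, -1] ⊗ [1, 1]. So T has rank 1 (it is nonzero).

Yes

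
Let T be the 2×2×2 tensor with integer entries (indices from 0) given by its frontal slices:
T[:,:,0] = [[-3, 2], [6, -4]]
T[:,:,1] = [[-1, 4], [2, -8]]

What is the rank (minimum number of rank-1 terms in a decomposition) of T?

2

Lower bound: the mode-2 unfolding of T (rows indexed by j, columns by (i,k) = (0,0), (0,1), (1,0), (1,1)) is [[-3, -1, 6, 2], [2, 4, -4, -8]].
There the 2×2 minor on rows j ∈ {0, 1}, columns (i,k) ∈ {(0,0), (0,1)} is det [[-3, -1], [2, 4]] = -10 ≠ 0, so this unfolding has rank ≥ 2; CP rank is at least every unfolding rank, so rank(T) ≥ 2. (Unfolding ranks only ever bound the CP rank from below — rank(T) can be strictly larger than all of them — so the matching upper bound has to come from an explicit 2-term decomposition.)
Upper bound — finding two terms. Every mode-1 slice of T is a multiple of one matrix: T[i,:,:] = a[i]·M with a = [1, -2] and M = [[-3, -1], [2, 4]] (rows indexed by j, columns by k). So it suffices to write M as a sum of two rank-1 matrices.
Splitting M by its rows (j = 0, 1), M = [1, 0][-3, -1]ᵀ + [0, 1][2, 4]ᵀ.
Hence T = [1, -2] (x) [1, 0] (x) [-3, -1] + [1, -2] (x) [0, 1] (x) [2, 4], so rank(T) ≤ 2.
These bounds meet, so rank(T) = 2.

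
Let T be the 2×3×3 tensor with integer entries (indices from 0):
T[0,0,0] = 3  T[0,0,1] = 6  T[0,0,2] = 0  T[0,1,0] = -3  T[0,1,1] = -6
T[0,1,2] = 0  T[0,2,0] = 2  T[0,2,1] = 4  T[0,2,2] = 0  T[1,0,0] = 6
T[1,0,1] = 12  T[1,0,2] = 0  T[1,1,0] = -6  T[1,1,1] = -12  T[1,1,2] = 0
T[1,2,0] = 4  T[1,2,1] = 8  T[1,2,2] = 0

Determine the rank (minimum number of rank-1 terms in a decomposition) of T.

Lower bound: T ≠ 0 (e.g. T[0,0,0] = 3), so rank(T) ≥ 1.
Upper bound: if T = a ∘ b ∘ c then every fibre of T is a multiple of the corresponding factor, so read the factors off the fibres through the nonzero entry T[0,0,0] = 3.
The mode-1 fibre T[:,0,0] = [3, 6] gives a = [1, 2] (primitive direction); the mode-2 fibre T[0,:,0] = [3, -3, 2] gives b = [3, -3, 2]; then c[k] = T[0,0,k] / (a[0]·b[0]) = [3, 6, 0] / 3 = [1, 2, 0].
Expanding [1, 2] ∘ [3, -3, 2] ∘ [1, 2, 0] reproduces all 18 entries of T, so T = [1, 2] ∘ [3, -3, 2] ∘ [1, 2, 0] and rank(T) ≤ 1.
These bounds meet, so rank(T) = 1.

1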